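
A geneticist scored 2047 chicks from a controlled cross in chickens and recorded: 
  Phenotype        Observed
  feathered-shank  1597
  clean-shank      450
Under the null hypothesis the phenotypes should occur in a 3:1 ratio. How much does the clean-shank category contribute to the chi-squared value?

Expected counts for N = 2047 under a 3:1 ratio (total parts = 4):
  feathered-shank: 2047 × 3/4 = 1535.25
  clean-shank: 2047 × 1/4 = 511.75
Contribution of clean-shank: (450 − 511.75)² / 511.75 = 7.4510

7.451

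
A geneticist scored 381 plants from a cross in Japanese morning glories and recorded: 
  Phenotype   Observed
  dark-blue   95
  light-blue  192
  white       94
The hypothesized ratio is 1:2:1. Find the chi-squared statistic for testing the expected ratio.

Under the 1:2:1 hypothesis (Σ ratio = 4, N = 381):
  dark-blue: 381 × 1/4 = 95.25
  light-blue: 381 × 2/4 = 190.5
  white: 381 × 1/4 = 95.25
χ² = Σ (O − E)² / E
  dark-blue: (95 − 95.25)² / 95.25 = 0.0007
  light-blue: (192 − 190.5)² / 190.5 = 0.0118
  white: (94 − 95.25)² / 95.25 = 0.0164
χ² = 0.0007 + 0.0118 + 0.0164 = 0.0289 ≈ 0.029

0.029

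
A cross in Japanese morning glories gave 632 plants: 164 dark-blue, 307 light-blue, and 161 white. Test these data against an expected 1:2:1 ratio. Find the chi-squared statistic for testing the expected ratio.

The 1:2:1 ratio has 4 parts, so with N = 632 the expected counts are:
  dark-blue: 632 × 1/4 = 158
  light-blue: 632 × 2/4 = 316
  white: 632 × 1/4 = 158
χ² = Σ (O − E)² / E
  dark-blue: (164 − 158)² / 158 = 0.2278
  light-blue: (307 − 316)² / 316 = 0.2563
  white: (161 − 158)² / 158 = 0.0570
χ² = 0.2278 + 0.2563 + 0.0570 = 0.5411 ≈ 0.541

0.541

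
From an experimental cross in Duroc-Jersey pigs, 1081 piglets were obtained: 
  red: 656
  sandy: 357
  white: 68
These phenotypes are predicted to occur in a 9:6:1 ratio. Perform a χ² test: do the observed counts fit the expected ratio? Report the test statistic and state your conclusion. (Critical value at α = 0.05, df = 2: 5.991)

9.555; not consistent

Total ratio parts = 16. Expected numbers out of 1081:
  red: 1081 × 9/16 = 608.0625
  sandy: 1081 × 6/16 = 405.375
  white: 1081 × 1/16 = 67.5625
χ² = Σ (O − E)² / E
  red: (656 − 608.0625)² / 608.0625 = 3.7792
  sandy: (357 − 405.375)² / 405.375 = 5.7728
  white: (68 − 67.5625)² / 67.5625 = 0.0028
χ² = 3.7792 + 5.7728 + 0.0028 = 9.5548 ≈ 9.555
Degrees of freedom = 3 − 1 = 2; critical value at α = 0.05 is 5.991.
Since 9.555 > 5.991, we reject the null hypothesis — the data do not fit the 9:6:1 ratio.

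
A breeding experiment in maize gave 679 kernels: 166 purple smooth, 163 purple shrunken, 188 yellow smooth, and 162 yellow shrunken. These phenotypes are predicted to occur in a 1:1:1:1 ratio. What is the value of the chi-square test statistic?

Expected counts for N = 679 under a 1:1:1:1 ratio (total parts = 4):
  purple smooth: 679 × 1/4 = 169.75
  purple shrunken: 679 × 1/4 = 169.75
  yellow smooth: 679 × 1/4 = 169.75
  yellow shrunken: 679 × 1/4 = 169.75
χ² = Σ (O − E)² / E
  purple smooth: (166 − 169.75)² / 169.75 = 0.0828
  purple shrunken: (163 − 169.75)² / 169.75 = 0.2684
  yellow smooth: (188 − 169.75)² / 169.75 = 1.9621
  yellow shrunken: (162 − 169.75)² / 169.75 = 0.3538
χ² = 0.0828 + 0.2684 + 1.9621 + 0.3538 = 2.6671 ≈ 2.667

2.667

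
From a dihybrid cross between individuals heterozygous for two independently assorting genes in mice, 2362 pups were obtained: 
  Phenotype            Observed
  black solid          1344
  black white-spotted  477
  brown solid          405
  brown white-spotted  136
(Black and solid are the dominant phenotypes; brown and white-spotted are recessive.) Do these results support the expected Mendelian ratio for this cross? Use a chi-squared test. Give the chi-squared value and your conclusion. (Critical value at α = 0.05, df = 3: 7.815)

A dihybrid F₂ with independent assortment and complete dominance at both loci gives a 9:3:3:1 phenotypic ratio.
Under the 9:3:3:1 hypothesis (Σ ratio = 16, N = 2362):
  black solid: 2362 × 9/16 = 1328.625
  black white-spotted: 2362 × 3/16 = 442.875
  brown solid: 2362 × 3/16 = 442.875
  brown white-spotted: 2362 × 1/16 = 147.625
χ² = Σ (O − E)² / E
  black solid: (1344 − 1328.625)² / 1328.625 = 0.1779
  black white-spotted: (477 − 442.875)² / 442.875 = 2.6294
  brown solid: (405 − 442.875)² / 442.875 = 3.2391
  brown white-spotted: (136 − 147.625)² / 147.625 = 0.9154
χ² = 0.1779 + 2.6294 + 3.2391 + 0.9154 = 6.9618 ≈ 6.962
Degrees of freedom = 4 − 1 = 3; critical value at α = 0.05 is 7.815.
Since 6.962 < 7.815, we fail to reject the null hypothesis — the data are consistent with the 9:3:3:1 ratio.

6.962; consistent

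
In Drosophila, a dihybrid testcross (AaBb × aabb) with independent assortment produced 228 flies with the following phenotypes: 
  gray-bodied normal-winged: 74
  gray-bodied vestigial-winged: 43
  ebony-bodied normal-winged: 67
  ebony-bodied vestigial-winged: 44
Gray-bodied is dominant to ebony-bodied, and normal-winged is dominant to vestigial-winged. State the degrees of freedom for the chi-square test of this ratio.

A dihybrid testcross with independent assortment gives a 1:1:1:1 ratio.
A goodness-of-fit test with 4 phenotype classes has df = 4 − 1 = 3.

3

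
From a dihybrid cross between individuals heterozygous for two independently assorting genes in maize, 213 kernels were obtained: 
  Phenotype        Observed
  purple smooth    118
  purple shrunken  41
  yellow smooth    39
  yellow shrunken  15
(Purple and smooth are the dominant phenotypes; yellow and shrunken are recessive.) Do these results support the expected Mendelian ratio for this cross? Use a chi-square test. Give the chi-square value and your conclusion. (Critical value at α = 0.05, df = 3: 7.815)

0.292; consistent

A dihybrid F₂ with independent assortment and complete dominance at both loci gives a 9:3:3:1 phenotypic ratio.
The 9:3:3:1 ratio has 16 parts, so with N = 213 the expected counts are:
  purple smooth: 213 × 9/16 = 119.8125
  purple shrunken: 213 × 3/16 = 39.9375
  yellow smooth: 213 × 3/16 = 39.9375
  yellow shrunken: 213 × 1/16 = 13.3125
χ² = Σ (O − E)² / E
  purple smooth: (118 − 119.8125)² / 119.8125 = 0.0274
  purple shrunken: (41 − 39.9375)² / 39.9375 = 0.0283
  yellow smooth: (39 − 39.9375)² / 39.9375 = 0.0220
  yellow shrunken: (15 − 13.3125)² / 13.3125 = 0.2139
χ² = 0.0274 + 0.0283 + 0.0220 + 0.2139 = 0.2916 ≈ 0.292
Degrees of freedom = 4 − 1 = 3; critical value at α = 0.05 is 7.815.
Since 0.292 < 7.815, we fail to reject the null hypothesis — the data are consistent with the 9:3:3:1 ratio.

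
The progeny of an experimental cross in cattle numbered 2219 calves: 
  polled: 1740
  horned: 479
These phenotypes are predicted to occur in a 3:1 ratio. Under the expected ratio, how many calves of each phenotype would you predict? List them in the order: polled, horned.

The 3:1 ratio has 4 parts, so with N = 2219 the expected counts are:
  polled: 2219 × 3/4 = 1664.25
  horned: 2219 × 1/4 = 554.75

1664.25, 554.75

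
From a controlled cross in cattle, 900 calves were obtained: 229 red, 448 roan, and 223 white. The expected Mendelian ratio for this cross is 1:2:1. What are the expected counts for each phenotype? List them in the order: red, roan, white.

225, 450, 225

The 1:2:1 ratio has 4 parts, so with N = 900 the expected counts are:
  red: 900 × 1/4 = 225
  roan: 900 × 2/4 = 450
  white: 900 × 1/4 = 225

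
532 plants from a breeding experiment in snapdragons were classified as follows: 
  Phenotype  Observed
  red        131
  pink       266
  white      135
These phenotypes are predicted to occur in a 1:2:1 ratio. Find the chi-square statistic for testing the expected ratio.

The 1:2:1 ratio has 4 parts, so with N = 532 the expected counts are:
  red: 532 × 1/4 = 133
  pink: 532 × 2/4 = 266
  white: 532 × 1/4 = 133
χ² = Σ (O − E)² / E
  red: (131 − 133)² / 133 = 0.0301
  pink: (266 − 266)² / 266 = 0.0000
  white: (135 − 133)² / 133 = 0.0301
χ² = 0.0301 + 0.0000 + 0.0301 = 0.0602 ≈ 0.060

0.060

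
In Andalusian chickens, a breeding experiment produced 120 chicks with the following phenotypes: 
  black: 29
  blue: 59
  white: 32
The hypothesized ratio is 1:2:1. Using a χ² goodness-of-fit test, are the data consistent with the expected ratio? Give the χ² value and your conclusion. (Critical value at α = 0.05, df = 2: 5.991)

Expected counts for N = 120 under a 1:2:1 ratio (total parts = 4):
  black: 120 × 1/4 = 30
  blue: 120 × 2/4 = 60
  white: 120 × 1/4 = 30
χ² = Σ (O − E)² / E
  black: (29 − 30)² / 30 = 0.0333
  blue: (59 − 60)² / 60 = 0.0167
  white: (32 − 30)² / 30 = 0.1333
χ² = 0.0333 + 0.0167 + 0.1333 = 0.1833 ≈ 0.183
Degrees of freedom = 3 − 1 = 2; critical value at α = 0.05 is 5.991.
Since 0.183 < 5.991, we fail to reject the null hypothesis — the data are consistent with the 1:2:1 ratio.

0.183; consistent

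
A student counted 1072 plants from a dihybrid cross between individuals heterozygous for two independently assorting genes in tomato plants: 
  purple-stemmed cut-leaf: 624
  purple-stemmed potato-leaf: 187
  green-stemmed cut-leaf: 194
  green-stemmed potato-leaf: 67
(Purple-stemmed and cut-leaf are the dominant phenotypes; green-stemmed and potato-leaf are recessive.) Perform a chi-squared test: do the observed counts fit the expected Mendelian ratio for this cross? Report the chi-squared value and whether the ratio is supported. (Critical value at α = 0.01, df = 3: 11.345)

A dihybrid F₂ with independent assortment and complete dominance at both loci gives a 9:3:3:1 phenotypic ratio.
The 9:3:3:1 ratio has 16 parts, so with N = 1072 the expected counts are:
  purple-stemmed cut-leaf: 1072 × 9/16 = 603
  purple-stemmed potato-leaf: 1072 × 3/16 = 201
  green-stemmed cut-leaf: 1072 × 3/16 = 201
  green-stemmed potato-leaf: 1072 × 1/16 = 67
χ² = Σ (O − E)² / E
  purple-stemmed cut-leaf: (624 − 603)² / 603 = 0.7313
  purple-stemmed potato-leaf: (187 − 201)² / 201 = 0.9751
  green-stemmed cut-leaf: (194 − 201)² / 201 = 0.2438
  green-stemmed potato-leaf: (67 − 67)² / 67 = 0.0000
χ² = 0.7313 + 0.9751 + 0.2438 + 0.0000 = 1.9502 ≈ 1.950
Degrees of freedom = 4 − 1 = 3; critical value at α = 0.01 is 11.345.
Since 1.950 < 11.345, we fail to reject the null hypothesis — the data are consistent with the 9:3:3:1 ratio.

1.950; consistent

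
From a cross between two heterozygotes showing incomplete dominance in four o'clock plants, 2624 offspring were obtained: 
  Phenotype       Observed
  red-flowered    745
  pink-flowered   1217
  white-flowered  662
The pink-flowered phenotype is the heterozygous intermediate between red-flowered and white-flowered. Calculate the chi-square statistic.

19.008

With incomplete dominance, a heterozygote × heterozygote cross gives a 1:2:1 phenotypic ratio.
Total ratio parts = 4. Expected numbers out of 2624:
  red-flowered: 2624 × 1/4 = 656
  pink-flowered: 2624 × 2/4 = 1312
  white-flowered: 2624 × 1/4 = 656
χ² = Σ (O − E)² / E
  red-flowered: (745 − 656)² / 656 = 12.0747
  pink-flowered: (1217 − 1312)² / 1312 = 6.8788
  white-flowered: (662 − 656)² / 656 = 0.0549
χ² = 12.0747 + 6.8788 + 0.0549 = 19.0084 ≈ 19.008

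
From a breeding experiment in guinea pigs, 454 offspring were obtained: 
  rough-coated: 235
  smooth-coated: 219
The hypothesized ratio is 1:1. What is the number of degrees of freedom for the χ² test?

A goodness-of-fit test with 2 phenotype classes has df = 2 − 1 = 1.

1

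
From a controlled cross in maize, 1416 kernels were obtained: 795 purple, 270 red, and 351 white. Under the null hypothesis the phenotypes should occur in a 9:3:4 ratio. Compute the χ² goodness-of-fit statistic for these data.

Total ratio parts = 16. Expected numbers out of 1416:
  purple: 1416 × 9/16 = 796.5
  red: 1416 × 3/16 = 265.5
  white: 1416 × 4/16 = 354
χ² = Σ (O − E)² / E
  purple: (795 − 796.5)² / 796.5 = 0.0028
  red: (270 − 265.5)² / 265.5 = 0.0763
  white: (351 − 354)² / 354 = 0.0254
χ² = 0.0028 + 0.0763 + 0.0254 = 0.1045 ≈ 0.105

0.105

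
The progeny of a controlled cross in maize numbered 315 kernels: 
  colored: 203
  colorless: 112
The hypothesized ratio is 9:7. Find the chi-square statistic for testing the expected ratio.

8.595

Expected counts for N = 315 under a 9:7 ratio (total parts = 16):
  colored: 315 × 9/16 = 177.1875
  colorless: 315 × 7/16 = 137.8125
χ² = Σ (O − E)² / E
  colored: (203 − 177.1875)² / 177.1875 = 3.7603
  colorless: (112 − 137.8125)² / 137.8125 = 4.8347
χ² = 3.7603 + 4.8347 = 8.595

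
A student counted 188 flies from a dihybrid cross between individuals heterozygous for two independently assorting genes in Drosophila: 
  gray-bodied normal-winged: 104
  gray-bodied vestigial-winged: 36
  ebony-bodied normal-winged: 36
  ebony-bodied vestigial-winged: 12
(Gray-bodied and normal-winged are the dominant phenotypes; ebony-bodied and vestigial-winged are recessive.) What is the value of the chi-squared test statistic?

A dihybrid F₂ with independent assortment and complete dominance at both loci gives a 9:3:3:1 phenotypic ratio.
The 9:3:3:1 ratio has 16 parts, so with N = 188 the expected counts are:
  gray-bodied normal-winged: 188 × 9/16 = 105.75
  gray-bodied vestigial-winged: 188 × 3/16 = 35.25
  ebony-bodied normal-winged: 188 × 3/16 = 35.25
  ebony-bodied vestigial-winged: 188 × 1/16 = 11.75
χ² = Σ (O − E)² / E
  gray-bodied normal-winged: (104 − 105.75)² / 105.75 = 0.0290
  gray-bodied vestigial-winged: (36 − 35.25)² / 35.25 = 0.0160
  ebony-bodied normal-winged: (36 − 35.25)² / 35.25 = 0.0160
  ebony-bodied vestigial-winged: (12 − 11.75)² / 11.75 = 0.0053
χ² = 0.0290 + 0.0160 + 0.0160 + 0.0053 = 0.0663 ≈ 0.066

0.066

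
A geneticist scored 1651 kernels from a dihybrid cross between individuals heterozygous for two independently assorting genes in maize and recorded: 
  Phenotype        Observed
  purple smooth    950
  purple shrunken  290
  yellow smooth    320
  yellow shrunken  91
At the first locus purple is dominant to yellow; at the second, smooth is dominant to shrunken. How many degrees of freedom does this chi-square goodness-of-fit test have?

3

A dihybrid F₂ with independent assortment and complete dominance at both loci gives a 9:3:3:1 phenotypic ratio.
A goodness-of-fit test with 4 phenotype classes has df = 4 − 1 = 3.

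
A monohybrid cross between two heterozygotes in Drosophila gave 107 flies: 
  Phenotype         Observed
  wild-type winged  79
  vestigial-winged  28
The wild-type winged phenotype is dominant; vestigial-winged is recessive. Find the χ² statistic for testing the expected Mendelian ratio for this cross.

0.078

For a monohybrid cross between heterozygotes with complete dominance, the expected phenotypic ratio is 3:1.
Expected counts for N = 107 under a 3:1 ratio (total parts = 4):
  wild-type winged: 107 × 3/4 = 80.25
  vestigial-winged: 107 × 1/4 = 26.75
χ² = Σ (O − E)² / E
  wild-type winged: (79 − 80.25)² / 80.25 = 0.0195
  vestigial-winged: (28 − 26.75)² / 26.75 = 0.0584
χ² = 0.0195 + 0.0584 = 0.0779 ≈ 0.078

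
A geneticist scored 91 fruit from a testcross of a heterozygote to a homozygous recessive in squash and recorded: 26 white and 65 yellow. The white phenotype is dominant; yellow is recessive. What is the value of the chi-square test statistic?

16.714

A testcross of a heterozygote (Aa × aa) gives a 1:1 phenotypic ratio.
Expected counts for N = 91 under a 1:1 ratio (total parts = 2):
  white: 91 × 1/2 = 45.5
  yellow: 91 × 1/2 = 45.5
χ² = Σ (O − E)² / E
  white: (26 − 45.5)² / 45.5 = 8.3571
  yellow: (65 − 45.5)² / 45.5 = 8.3571
χ² = 8.3571 + 8.3571 = 16.7142 ≈ 16.714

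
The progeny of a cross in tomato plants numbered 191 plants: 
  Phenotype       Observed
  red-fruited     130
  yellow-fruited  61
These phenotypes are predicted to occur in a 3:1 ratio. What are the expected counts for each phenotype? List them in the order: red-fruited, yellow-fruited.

143.25, 47.75

Total ratio parts = 4. Expected numbers out of 191:
  red-fruited: 191 × 3/4 = 143.25
  yellow-fruited: 191 × 1/4 = 47.75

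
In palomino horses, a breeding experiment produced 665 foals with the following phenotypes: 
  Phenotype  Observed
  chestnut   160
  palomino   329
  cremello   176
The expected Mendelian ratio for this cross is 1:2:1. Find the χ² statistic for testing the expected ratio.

Under the 1:2:1 hypothesis (Σ ratio = 4, N = 665):
  chestnut: 665 × 1/4 = 166.25
  palomino: 665 × 2/4 = 332.5
  cremello: 665 × 1/4 = 166.25
χ² = Σ (O − E)² / E
  chestnut: (160 − 166.25)² / 166.25 = 0.2350
  palomino: (329 − 332.5)² / 332.5 = 0.0368
  cremello: (176 − 166.25)² / 166.25 = 0.5718
χ² = 0.2350 + 0.0368 + 0.5718 = 0.8436 ≈ 0.844

0.844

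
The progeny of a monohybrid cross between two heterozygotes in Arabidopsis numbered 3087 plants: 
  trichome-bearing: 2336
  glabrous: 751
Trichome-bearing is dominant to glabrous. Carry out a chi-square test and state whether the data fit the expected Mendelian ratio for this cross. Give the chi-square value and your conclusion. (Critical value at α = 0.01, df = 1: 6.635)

0.744; consistent

For a monohybrid cross between heterozygotes with complete dominance, the expected phenotypic ratio is 3:1.
The 3:1 ratio has 4 parts, so with N = 3087 the expected counts are:
  trichome-bearing: 3087 × 3/4 = 2315.25
  glabrous: 3087 × 1/4 = 771.75
χ² = Σ (O − E)² / E
  trichome-bearing: (2336 − 2315.25)² / 2315.25 = 0.1860
  glabrous: (751 − 771.75)² / 771.75 = 0.5579
χ² = 0.1860 + 0.5579 = 0.7439 ≈ 0.744
Degrees of freedom = 2 − 1 = 1; critical value at α = 0.01 is 6.635.
Since 0.744 < 6.635, we fail to reject the null hypothesis — the data are consistent with the 3:1 ratio.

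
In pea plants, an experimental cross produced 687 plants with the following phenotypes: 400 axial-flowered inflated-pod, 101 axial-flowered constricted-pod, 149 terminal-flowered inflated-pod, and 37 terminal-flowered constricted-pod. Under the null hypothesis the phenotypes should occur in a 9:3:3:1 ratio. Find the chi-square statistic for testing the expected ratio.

10.466

Total ratio parts = 16. Expected numbers out of 687:
  axial-flowered inflated-pod: 687 × 9/16 = 386.4375
  axial-flowered constricted-pod: 687 × 3/16 = 128.8125
  terminal-flowered inflated-pod: 687 × 3/16 = 128.8125
  terminal-flowered constricted-pod: 687 × 1/16 = 42.9375
χ² = Σ (O − E)² / E
  axial-flowered inflated-pod: (400 − 386.4375)² / 386.4375 = 0.4760
  axial-flowered constricted-pod: (101 − 128.8125)² / 128.8125 = 6.0051
  terminal-flowered inflated-pod: (149 − 128.8125)² / 128.8125 = 3.1638
  terminal-flowered constricted-pod: (37 − 42.9375)² / 42.9375 = 0.8211
χ² = 0.4760 + 6.0051 + 3.1638 + 0.8211 = 10.466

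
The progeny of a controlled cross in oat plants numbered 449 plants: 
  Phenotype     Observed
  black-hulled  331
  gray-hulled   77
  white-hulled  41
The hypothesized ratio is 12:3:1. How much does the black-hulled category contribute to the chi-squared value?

0.098

The 12:3:1 ratio has 16 parts, so with N = 449 the expected counts are:
  black-hulled: 449 × 12/16 = 336.75
  gray-hulled: 449 × 3/16 = 84.1875
  white-hulled: 449 × 1/16 = 28.0625
Contribution of black-hulled: (331 − 336.75)² / 336.75 = 0.0982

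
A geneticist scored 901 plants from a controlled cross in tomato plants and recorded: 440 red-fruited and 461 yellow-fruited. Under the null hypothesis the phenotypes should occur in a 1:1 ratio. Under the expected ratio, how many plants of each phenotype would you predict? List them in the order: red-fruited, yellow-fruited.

Expected counts for N = 901 under a 1:1 ratio (total parts = 2):
  red-fruited: 901 × 1/2 = 450.5
  yellow-fruited: 901 × 1/2 = 450.5

450.5, 450.5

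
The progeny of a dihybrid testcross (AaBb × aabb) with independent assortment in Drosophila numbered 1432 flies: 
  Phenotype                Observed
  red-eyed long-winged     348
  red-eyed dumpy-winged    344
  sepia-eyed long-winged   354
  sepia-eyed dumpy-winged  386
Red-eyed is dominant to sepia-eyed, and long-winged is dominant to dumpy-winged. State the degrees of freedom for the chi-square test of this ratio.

3

A dihybrid testcross with independent assortment gives a 1:1:1:1 ratio.
A goodness-of-fit test with 4 phenotype classes has df = 4 − 1 = 3.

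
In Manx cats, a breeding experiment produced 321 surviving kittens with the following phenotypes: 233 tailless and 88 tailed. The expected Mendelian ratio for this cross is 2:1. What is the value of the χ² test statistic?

5.061

Expected counts for N = 321 under a 2:1 ratio (total parts = 3):
  tailless: 321 × 2/3 = 214
  tailed: 321 × 1/3 = 107
χ² = Σ (O − E)² / E
  tailless: (233 − 214)² / 214 = 1.6869
  tailed: (88 − 107)² / 107 = 3.3738
χ² = 1.6869 + 3.3738 = 5.0607 ≈ 5.061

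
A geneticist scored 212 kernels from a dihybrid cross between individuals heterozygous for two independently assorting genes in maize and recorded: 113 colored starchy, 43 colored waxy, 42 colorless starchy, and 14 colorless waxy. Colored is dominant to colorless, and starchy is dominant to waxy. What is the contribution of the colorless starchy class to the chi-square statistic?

A dihybrid F₂ with independent assortment and complete dominance at both loci gives a 9:3:3:1 phenotypic ratio.
The 9:3:3:1 ratio has 16 parts, so with N = 212 the expected counts are:
  colored starchy: 212 × 9/16 = 119.25
  colored waxy: 212 × 3/16 = 39.75
  colorless starchy: 212 × 3/16 = 39.75
  colorless waxy: 212 × 1/16 = 13.25
Contribution of colorless starchy: (42 − 39.75)² / 39.75 = 0.1274

0.127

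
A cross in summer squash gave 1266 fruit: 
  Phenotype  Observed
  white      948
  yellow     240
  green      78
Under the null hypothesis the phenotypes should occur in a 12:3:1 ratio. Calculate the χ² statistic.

Expected counts for N = 1266 under a 12:3:1 ratio (total parts = 16):
  white: 1266 × 12/16 = 949.5
  yellow: 1266 × 3/16 = 237.375
  green: 1266 × 1/16 = 79.125
χ² = Σ (O − E)² / E
  white: (948 − 949.5)² / 949.5 = 0.0024
  yellow: (240 − 237.375)² / 237.375 = 0.0290
  green: (78 − 79.125)² / 79.125 = 0.0160
χ² = 0.0024 + 0.0290 + 0.0160 = 0.0474 ≈ 0.047

0.047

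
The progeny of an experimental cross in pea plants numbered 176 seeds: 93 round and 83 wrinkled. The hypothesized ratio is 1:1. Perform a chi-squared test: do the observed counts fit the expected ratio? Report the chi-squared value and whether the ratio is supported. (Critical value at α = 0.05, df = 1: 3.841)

0.568; consistent

The 1:1 ratio has 2 parts, so with N = 176 the expected counts are:
  round: 176 × 1/2 = 88
  wrinkled: 176 × 1/2 = 88
χ² = Σ (O − E)² / E
  round: (93 − 88)² / 88 = 0.2841
  wrinkled: (83 − 88)² / 88 = 0.2841
χ² = 0.2841 + 0.2841 = 0.5682 ≈ 0.568
Degrees of freedom = 2 − 1 = 1; critical value at α = 0.05 is 3.841.
Since 0.568 < 3.841, we fail to reject the null hypothesis — the data are consistent with the 1:1 ratio.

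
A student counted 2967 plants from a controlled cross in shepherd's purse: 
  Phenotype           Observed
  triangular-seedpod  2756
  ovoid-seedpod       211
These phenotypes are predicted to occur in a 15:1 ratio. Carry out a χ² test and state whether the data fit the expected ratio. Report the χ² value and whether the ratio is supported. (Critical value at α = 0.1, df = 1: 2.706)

3.759; not consistent

Total ratio parts = 16. Expected numbers out of 2967:
  triangular-seedpod: 2967 × 15/16 = 2781.5625
  ovoid-seedpod: 2967 × 1/16 = 185.4375
χ² = Σ (O − E)² / E
  triangular-seedpod: (2756 − 2781.5625)² / 2781.5625 = 0.2349
  ovoid-seedpod: (211 − 185.4375)² / 185.4375 = 3.5238
χ² = 0.2349 + 3.5238 = 3.7587 ≈ 3.759
Degrees of freedom = 2 − 1 = 1; critical value at α = 0.1 is 2.706.
Since 3.759 > 2.706, we reject the null hypothesis — the data do not fit the 15:1 ratio.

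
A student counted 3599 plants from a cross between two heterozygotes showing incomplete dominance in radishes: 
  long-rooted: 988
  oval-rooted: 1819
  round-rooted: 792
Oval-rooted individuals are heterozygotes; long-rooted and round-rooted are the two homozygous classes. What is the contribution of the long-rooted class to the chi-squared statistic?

8.656

With incomplete dominance, a heterozygote × heterozygote cross gives a 1:2:1 phenotypic ratio.
The 1:2:1 ratio has 4 parts, so with N = 3599 the expected counts are:
  long-rooted: 3599 × 1/4 = 899.75
  oval-rooted: 3599 × 2/4 = 1799.5
  round-rooted: 3599 × 1/4 = 899.75
Contribution of long-rooted: (988 − 899.75)² / 899.75 = 8.6558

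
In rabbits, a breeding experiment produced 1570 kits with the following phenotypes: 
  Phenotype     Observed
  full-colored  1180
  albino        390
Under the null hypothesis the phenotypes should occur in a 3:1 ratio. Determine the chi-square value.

0.021

The 3:1 ratio has 4 parts, so with N = 1570 the expected counts are:
  full-colored: 1570 × 3/4 = 1177.5
  albino: 1570 × 1/4 = 392.5
χ² = Σ (O − E)² / E
  full-colored: (1180 − 1177.5)² / 1177.5 = 0.0053
  albino: (390 − 392.5)² / 392.5 = 0.0159
χ² = 0.0053 + 0.0159 = 0.0212 ≈ 0.021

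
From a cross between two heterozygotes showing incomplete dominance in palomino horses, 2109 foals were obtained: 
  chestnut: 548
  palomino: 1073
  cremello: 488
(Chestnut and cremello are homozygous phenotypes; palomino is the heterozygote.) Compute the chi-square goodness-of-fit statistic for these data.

With incomplete dominance, a heterozygote × heterozygote cross gives a 1:2:1 phenotypic ratio.
The 1:2:1 ratio has 4 parts, so with N = 2109 the expected counts are:
  chestnut: 2109 × 1/4 = 527.25
  palomino: 2109 × 2/4 = 1054.5
  cremello: 2109 × 1/4 = 527.25
χ² = Σ (O − E)² / E
  chestnut: (548 − 527.25)² / 527.25 = 0.8166
  palomino: (1073 − 1054.5)² / 1054.5 = 0.3246
  cremello: (488 − 527.25)² / 527.25 = 2.9219
χ² = 0.8166 + 0.3246 + 2.9219 = 4.0631 ≈ 4.063

4.063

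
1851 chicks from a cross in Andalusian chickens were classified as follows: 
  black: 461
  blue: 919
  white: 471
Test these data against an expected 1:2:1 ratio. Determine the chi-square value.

The 1:2:1 ratio has 4 parts, so with N = 1851 the expected counts are:
  black: 1851 × 1/4 = 462.75
  blue: 1851 × 2/4 = 925.5
  white: 1851 × 1/4 = 462.75
χ² = Σ (O − E)² / E
  black: (461 − 462.75)² / 462.75 = 0.0066
  blue: (919 − 925.5)² / 925.5 = 0.0457
  white: (471 − 462.75)² / 462.75 = 0.1471
χ² = 0.0066 + 0.0457 + 0.1471 = 0.1994 ≈ 0.199

0.199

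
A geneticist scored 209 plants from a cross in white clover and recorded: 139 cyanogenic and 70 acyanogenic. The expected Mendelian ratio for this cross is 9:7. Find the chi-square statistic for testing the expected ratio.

The 9:7 ratio has 16 parts, so with N = 209 the expected counts are:
  cyanogenic: 209 × 9/16 = 117.5625
  acyanogenic: 209 × 7/16 = 91.4375
χ² = Σ (O − E)² / E
  cyanogenic: (139 − 117.5625)² / 117.5625 = 3.9091
  acyanogenic: (70 − 91.4375)² / 91.4375 = 5.0260
χ² = 3.9091 + 5.0260 = 8.9351 ≈ 8.935

8.935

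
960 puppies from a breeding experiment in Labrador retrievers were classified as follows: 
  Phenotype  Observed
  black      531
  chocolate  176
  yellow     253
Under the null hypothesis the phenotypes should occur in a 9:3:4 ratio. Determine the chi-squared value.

0.943

Expected counts for N = 960 under a 9:3:4 ratio (total parts = 16):
  black: 960 × 9/16 = 540
  chocolate: 960 × 3/16 = 180
  yellow: 960 × 4/16 = 240
χ² = Σ (O − E)² / E
  black: (531 − 540)² / 540 = 0.1500
  chocolate: (176 − 180)² / 180 = 0.0889
  yellow: (253 − 240)² / 240 = 0.7042
χ² = 0.1500 + 0.0889 + 0.7042 = 0.9431 ≈ 0.943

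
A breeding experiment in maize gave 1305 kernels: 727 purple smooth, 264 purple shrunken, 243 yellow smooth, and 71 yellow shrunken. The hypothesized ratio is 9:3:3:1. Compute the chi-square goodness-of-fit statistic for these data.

Expected counts for N = 1305 under a 9:3:3:1 ratio (total parts = 16):
  purple smooth: 1305 × 9/16 = 734.0625
  purple shrunken: 1305 × 3/16 = 244.6875
  yellow smooth: 1305 × 3/16 = 244.6875
  yellow shrunken: 1305 × 1/16 = 81.5625
χ² = Σ (O − E)² / E
  purple smooth: (727 − 734.0625)² / 734.0625 = 0.0679
  purple shrunken: (264 − 244.6875)² / 244.6875 = 1.5243
  yellow smooth: (243 − 244.6875)² / 244.6875 = 0.0116
  yellow shrunken: (71 − 81.5625)² / 81.5625 = 1.3679
χ² = 0.0679 + 1.5243 + 0.0116 + 1.3679 = 2.9717 ≈ 2.972

2.972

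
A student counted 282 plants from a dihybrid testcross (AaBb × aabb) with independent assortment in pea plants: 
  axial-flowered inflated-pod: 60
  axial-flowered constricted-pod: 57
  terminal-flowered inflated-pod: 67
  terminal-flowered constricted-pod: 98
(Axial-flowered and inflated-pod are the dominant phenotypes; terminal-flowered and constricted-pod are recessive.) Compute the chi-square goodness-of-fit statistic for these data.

15.050

A dihybrid testcross with independent assortment gives a 1:1:1:1 ratio.
Under the 1:1:1:1 hypothesis (Σ ratio = 4, N = 282):
  axial-flowered inflated-pod: 282 × 1/4 = 70.5
  axial-flowered constricted-pod: 282 × 1/4 = 70.5
  terminal-flowered inflated-pod: 282 × 1/4 = 70.5
  terminal-flowered constricted-pod: 282 × 1/4 = 70.5
χ² = Σ (O − E)² / E
  axial-flowered inflated-pod: (60 − 70.5)² / 70.5 = 1.5638
  axial-flowered constricted-pod: (57 − 70.5)² / 70.5 = 2.5851
  terminal-flowered inflated-pod: (67 − 70.5)² / 70.5 = 0.1738
  terminal-flowered constricted-pod: (98 − 70.5)² / 70.5 = 10.7270
χ² = 1.5638 + 2.5851 + 0.1738 + 10.7270 = 15.0497 ≈ 15.050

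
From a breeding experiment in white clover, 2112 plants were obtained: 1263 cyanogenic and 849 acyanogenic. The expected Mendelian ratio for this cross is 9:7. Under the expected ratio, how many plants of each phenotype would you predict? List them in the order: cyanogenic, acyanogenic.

1188, 924

The 9:7 ratio has 16 parts, so with N = 2112 the expected counts are:
  cyanogenic: 2112 × 9/16 = 1188
  acyanogenic: 2112 × 7/16 = 924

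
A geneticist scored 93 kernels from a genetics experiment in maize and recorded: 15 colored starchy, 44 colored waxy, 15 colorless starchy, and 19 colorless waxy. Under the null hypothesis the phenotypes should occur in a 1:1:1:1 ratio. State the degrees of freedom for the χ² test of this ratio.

A goodness-of-fit test with 4 phenotype classes has df = 4 − 1 = 3.

3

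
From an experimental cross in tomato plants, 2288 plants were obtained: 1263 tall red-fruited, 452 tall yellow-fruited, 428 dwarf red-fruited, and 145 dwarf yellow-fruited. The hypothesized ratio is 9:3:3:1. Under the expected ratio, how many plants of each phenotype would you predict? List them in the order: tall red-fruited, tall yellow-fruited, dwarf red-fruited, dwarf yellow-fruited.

1287, 429, 429, 143

Expected counts for N = 2288 under a 9:3:3:1 ratio (total parts = 16):
  tall red-fruited: 2288 × 9/16 = 1287
  tall yellow-fruited: 2288 × 3/16 = 429
  dwarf red-fruited: 2288 × 3/16 = 429
  dwarf yellow-fruited: 2288 × 1/16 = 143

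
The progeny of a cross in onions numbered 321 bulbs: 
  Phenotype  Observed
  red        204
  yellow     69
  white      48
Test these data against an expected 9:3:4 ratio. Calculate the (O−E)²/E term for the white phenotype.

12.960

Expected counts for N = 321 under a 9:3:4 ratio (total parts = 16):
  red: 321 × 9/16 = 180.5625
  yellow: 321 × 3/16 = 60.1875
  white: 321 × 4/16 = 80.25
Contribution of white: (48 − 80.25)² / 80.25 = 12.9603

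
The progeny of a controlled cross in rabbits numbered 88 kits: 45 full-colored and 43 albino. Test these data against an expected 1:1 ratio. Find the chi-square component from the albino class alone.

0.023

Total ratio parts = 2. Expected numbers out of 88:
  full-colored: 88 × 1/2 = 44
  albino: 88 × 1/2 = 44
Contribution of albino: (43 − 44)² / 44 = 0.0227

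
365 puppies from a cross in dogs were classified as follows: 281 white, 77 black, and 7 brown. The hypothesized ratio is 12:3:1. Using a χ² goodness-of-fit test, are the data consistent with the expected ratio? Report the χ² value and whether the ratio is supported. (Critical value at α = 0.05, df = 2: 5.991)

12.224; not consistent

Total ratio parts = 16. Expected numbers out of 365:
  white: 365 × 12/16 = 273.75
  black: 365 × 3/16 = 68.4375
  brown: 365 × 1/16 = 22.8125
χ² = Σ (O − E)² / E
  white: (281 − 273.75)² / 273.75 = 0.1920
  black: (77 − 68.4375)² / 68.4375 = 1.0713
  brown: (7 − 22.8125)² / 22.8125 = 10.9604
χ² = 0.1920 + 1.0713 + 10.9604 = 12.2237 ≈ 12.224
Degrees of freedom = 3 − 1 = 2; critical value at α = 0.05 is 5.991.
Since 12.224 > 5.991, we reject the null hypothesis — the data do not fit the 12:3:1 ratio.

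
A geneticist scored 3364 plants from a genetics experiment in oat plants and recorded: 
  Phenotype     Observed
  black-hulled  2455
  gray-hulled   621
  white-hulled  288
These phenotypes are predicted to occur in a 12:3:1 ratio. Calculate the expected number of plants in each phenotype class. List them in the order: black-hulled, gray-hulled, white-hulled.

2523, 630.75, 210.25

Expected counts for N = 3364 under a 12:3:1 ratio (total parts = 16):
  black-hulled: 3364 × 12/16 = 2523
  gray-hulled: 3364 × 3/16 = 630.75
  white-hulled: 3364 × 1/16 = 210.25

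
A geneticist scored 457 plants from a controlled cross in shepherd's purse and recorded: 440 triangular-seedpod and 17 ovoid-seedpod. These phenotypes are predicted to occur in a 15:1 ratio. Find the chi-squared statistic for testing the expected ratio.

Total ratio parts = 16. Expected numbers out of 457:
  triangular-seedpod: 457 × 15/16 = 428.4375
  ovoid-seedpod: 457 × 1/16 = 28.5625
χ² = Σ (O − E)² / E
  triangular-seedpod: (440 − 428.4375)² / 428.4375 = 0.3120
  ovoid-seedpod: (17 − 28.5625)² / 28.5625 = 4.6807
χ² = 0.3120 + 4.6807 = 4.9927 ≈ 4.993

4.993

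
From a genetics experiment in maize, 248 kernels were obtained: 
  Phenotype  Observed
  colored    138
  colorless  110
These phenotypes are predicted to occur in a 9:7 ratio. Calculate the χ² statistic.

0.037

The 9:7 ratio has 16 parts, so with N = 248 the expected counts are:
  colored: 248 × 9/16 = 139.5
  colorless: 248 × 7/16 = 108.5
χ² = Σ (O − E)² / E
  colored: (138 − 139.5)² / 139.5 = 0.0161
  colorless: (110 − 108.5)² / 108.5 = 0.0207
χ² = 0.0161 + 0.0207 = 0.0368 ≈ 0.037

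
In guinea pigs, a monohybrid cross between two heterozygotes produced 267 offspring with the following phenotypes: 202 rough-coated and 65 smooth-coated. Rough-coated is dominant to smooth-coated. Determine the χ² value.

For a monohybrid cross between heterozygotes with complete dominance, the expected phenotypic ratio is 3:1.
Under the 3:1 hypothesis (Σ ratio = 4, N = 267):
  rough-coated: 267 × 3/4 = 200.25
  smooth-coated: 267 × 1/4 = 66.75
χ² = Σ (O − E)² / E
  rough-coated: (202 − 200.25)² / 200.25 = 0.0153
  smooth-coated: (65 − 66.75)² / 66.75 = 0.0459
χ² = 0.0153 + 0.0459 = 0.0612 ≈ 0.061

0.061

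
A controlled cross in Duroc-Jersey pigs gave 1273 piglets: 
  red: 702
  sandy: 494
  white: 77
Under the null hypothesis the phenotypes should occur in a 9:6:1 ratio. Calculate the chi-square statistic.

0.938

The 9:6:1 ratio has 16 parts, so with N = 1273 the expected counts are:
  red: 1273 × 9/16 = 716.0625
  sandy: 1273 × 6/16 = 477.375
  white: 1273 × 1/16 = 79.5625
χ² = Σ (O − E)² / E
  red: (702 − 716.0625)² / 716.0625 = 0.2762
  sandy: (494 − 477.375)² / 477.375 = 0.5790
  white: (77 − 79.5625)² / 79.5625 = 0.0825
χ² = 0.2762 + 0.5790 + 0.0825 = 0.9377 ≈ 0.938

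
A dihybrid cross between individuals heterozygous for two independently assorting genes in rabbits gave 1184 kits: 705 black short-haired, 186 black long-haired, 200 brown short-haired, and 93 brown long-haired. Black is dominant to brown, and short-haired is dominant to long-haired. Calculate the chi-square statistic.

15.180

A dihybrid F₂ with independent assortment and complete dominance at both loci gives a 9:3:3:1 phenotypic ratio.
Under the 9:3:3:1 hypothesis (Σ ratio = 16, N = 1184):
  black short-haired: 1184 × 9/16 = 666
  black long-haired: 1184 × 3/16 = 222
  brown short-haired: 1184 × 3/16 = 222
  brown long-haired: 1184 × 1/16 = 74
χ² = Σ (O − E)² / E
  black short-haired: (705 − 666)² / 666 = 2.2838
  black long-haired: (186 − 222)² / 222 = 5.8378
  brown short-haired: (200 − 222)² / 222 = 2.1802
  brown long-haired: (93 − 74)² / 74 = 4.8784
χ² = 2.2838 + 5.8378 + 2.1802 + 4.8784 = 15.1802 ≈ 15.180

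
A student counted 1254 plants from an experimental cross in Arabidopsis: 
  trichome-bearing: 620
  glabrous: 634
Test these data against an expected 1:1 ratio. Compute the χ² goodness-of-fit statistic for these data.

0.156

Under the 1:1 hypothesis (Σ ratio = 2, N = 1254):
  trichome-bearing: 1254 × 1/2 = 627
  glabrous: 1254 × 1/2 = 627
χ² = Σ (O − E)² / E
  trichome-bearing: (620 − 627)² / 627 = 0.0781
  glabrous: (634 − 627)² / 627 = 0.0781
χ² = 0.0781 + 0.0781 = 0.1562 ≈ 0.156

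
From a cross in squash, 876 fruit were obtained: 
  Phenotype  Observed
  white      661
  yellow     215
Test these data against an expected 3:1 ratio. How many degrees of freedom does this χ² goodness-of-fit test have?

A goodness-of-fit test with 2 phenotype classes has df = 2 − 1 = 1.

1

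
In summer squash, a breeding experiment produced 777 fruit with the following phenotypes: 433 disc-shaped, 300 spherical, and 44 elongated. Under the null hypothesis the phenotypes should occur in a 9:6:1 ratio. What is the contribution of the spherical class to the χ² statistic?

0.255

Expected counts for N = 777 under a 9:6:1 ratio (total parts = 16):
  disc-shaped: 777 × 9/16 = 437.0625
  spherical: 777 × 6/16 = 291.375
  elongated: 777 × 1/16 = 48.5625
Contribution of spherical: (300 − 291.375)² / 291.375 = 0.2553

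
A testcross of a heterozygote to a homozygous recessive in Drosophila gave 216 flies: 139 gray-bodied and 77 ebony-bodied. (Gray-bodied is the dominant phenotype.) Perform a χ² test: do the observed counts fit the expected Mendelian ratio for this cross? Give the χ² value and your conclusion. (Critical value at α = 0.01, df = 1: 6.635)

A testcross of a heterozygote (Aa × aa) gives a 1:1 phenotypic ratio.
Total ratio parts = 2. Expected numbers out of 216:
  gray-bodied: 216 × 1/2 = 108
  ebony-bodied: 216 × 1/2 = 108
χ² = Σ (O − E)² / E
  gray-bodied: (139 − 108)² / 108 = 8.8981
  ebony-bodied: (77 − 108)² / 108 = 8.8981
χ² = 8.8981 + 8.8981 = 17.7962 ≈ 17.796
Degrees of freedom = 2 − 1 = 1; critical value at α = 0.01 is 6.635.
Since 17.796 > 6.635, we reject the null hypothesis — the data do not fit the 1:1 ratio.

17.796; not consistent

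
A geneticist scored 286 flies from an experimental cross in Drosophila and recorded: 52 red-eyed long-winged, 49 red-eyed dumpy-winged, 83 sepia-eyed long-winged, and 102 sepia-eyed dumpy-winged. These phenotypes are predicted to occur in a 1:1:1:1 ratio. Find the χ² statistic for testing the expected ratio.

27.259

The 1:1:1:1 ratio has 4 parts, so with N = 286 the expected counts are:
  red-eyed long-winged: 286 × 1/4 = 71.5
  red-eyed dumpy-winged: 286 × 1/4 = 71.5
  sepia-eyed long-winged: 286 × 1/4 = 71.5
  sepia-eyed dumpy-winged: 286 × 1/4 = 71.5
χ² = Σ (O − E)² / E
  red-eyed long-winged: (52 − 71.5)² / 71.5 = 5.3182
  red-eyed dumpy-winged: (49 − 71.5)² / 71.5 = 7.0804
  sepia-eyed long-winged: (83 − 71.5)² / 71.5 = 1.8497
  sepia-eyed dumpy-winged: (102 − 71.5)² / 71.5 = 13.0105
χ² = 5.3182 + 7.0804 + 1.8497 + 13.0105 = 27.2588 ≈ 27.259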